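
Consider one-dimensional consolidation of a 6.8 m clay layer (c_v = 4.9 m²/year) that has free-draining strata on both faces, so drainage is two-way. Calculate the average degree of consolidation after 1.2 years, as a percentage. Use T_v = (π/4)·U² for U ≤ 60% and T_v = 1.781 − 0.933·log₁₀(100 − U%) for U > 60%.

U ≈ 76.9 %

Drainage path length: H_d = H/2 = 3.4 m (double drainage).
T_v = c_v·t/H_d² = 4.9×1.2/3.4² = 0.50865.
T_v = 0.50865 corresponds to the U > 60% branch:
U = 1 − 10^((1.781 − T_v)/0.933)/100 = 0.7689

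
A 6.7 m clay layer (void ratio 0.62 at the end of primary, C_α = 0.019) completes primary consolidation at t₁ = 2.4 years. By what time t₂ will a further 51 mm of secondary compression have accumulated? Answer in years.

t₂ ≈ 10.7 years

S_s = C_α·H/(1+e_p)·log₁₀(t₂/t₁) ⇒ log₁₀(t₂/t₁) = S_s·(1+e_p)/(C_α·H).
log₁₀(t₂/t₁) = 0.051 × (1+0.62) / (0.019×6.7) = 0.649
t₂ = t₁ × 10^0.649 = 2.4 × 4.457 = 10.7 years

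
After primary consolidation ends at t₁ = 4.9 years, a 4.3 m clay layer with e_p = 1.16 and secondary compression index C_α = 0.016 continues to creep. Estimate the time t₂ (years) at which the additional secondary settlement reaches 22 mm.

t₂ ≈ 24 years

S_s = C_α·H/(1+e_p)·log₁₀(t₂/t₁) ⇒ log₁₀(t₂/t₁) = S_s·(1+e_p)/(C_α·H).
log₁₀(t₂/t₁) = 0.022 × (1+1.16) / (0.016×4.3) = 0.6907
t₂ = t₁ × 10^0.6907 = 4.9 × 4.906 = 24.04 years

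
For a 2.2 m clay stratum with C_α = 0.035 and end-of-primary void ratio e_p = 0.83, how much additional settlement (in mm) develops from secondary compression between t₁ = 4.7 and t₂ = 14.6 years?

Secondary compression: S_s = C_α·H/(1+e_p)·log₁₀(t₂/t₁)
S_s = 0.035×2.2/(1+0.83)×log₁₀(14.6/4.7)
    = 0.04208 × 0.4923 = 0.02071 m

S_s ≈ 20.7 mm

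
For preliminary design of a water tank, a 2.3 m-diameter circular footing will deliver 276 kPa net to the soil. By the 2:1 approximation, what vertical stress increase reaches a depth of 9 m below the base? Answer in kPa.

By the 2:1 method the load spreads at 1 horizontal : 2 vertical, so at depth z the loaded area has grown by z in each plan dimension:
Δσ ≈ qD²/(D+z)² = 276×2.3²/(2.3+9)² = 11.434 kPa

Δσ_z ≈ 11.4 kPa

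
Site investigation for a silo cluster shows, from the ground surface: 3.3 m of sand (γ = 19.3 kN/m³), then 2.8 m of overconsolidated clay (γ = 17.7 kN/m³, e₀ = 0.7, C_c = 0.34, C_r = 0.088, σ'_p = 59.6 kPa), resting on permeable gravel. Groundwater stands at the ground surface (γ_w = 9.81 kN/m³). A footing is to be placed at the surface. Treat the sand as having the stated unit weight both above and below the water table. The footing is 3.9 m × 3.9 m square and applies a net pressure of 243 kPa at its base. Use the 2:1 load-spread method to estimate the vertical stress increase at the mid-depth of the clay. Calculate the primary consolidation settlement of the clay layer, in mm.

S_c ≈ 128 mm

Mid-depth of clay below the ground surface: z = 3.3 + 2.8/2 = 4.7 m.
Total vertical stress at mid-clay: σ_v = 19.3×3.3 + 17.7×1.4 = 88.47 kPa.
Pore pressure: u = 9.81×(4.7 − 0) = 46.107 kPa.
Initial effective stress: σ'_0 = σ_v − u = 88.47 − 46.107 = 42.363 kPa.
Stress increase at mid-clay by the 2:1 spreading method:
Δσ = qBL/((B+z)(L+z)) = 243×3.9×3.9/((3.9+4.7)(3.9+4.7)) = 49.973 kPa
Final effective stress: σ'_f = 42.363 + 49.973 = 92.336 kPa.
σ'_f = 92.336 > σ'_p = 59.6 kPa, so the stress path crosses the preconsolidation pressure — recompression up to σ'_p, then virgin compression beyond:
S_c = H/(1+e₀)·[C_r·log₁₀(σ'_p/σ'_0) + C_c·log₁₀(σ'_f/σ'_p)]
    = 2.8/1.7 × [0.088×log₁₀(59.6/42.363) + 0.34×log₁₀(92.336/59.6)]
    = 1.6471 × [0.013047 + 0.064642] = 0.128 m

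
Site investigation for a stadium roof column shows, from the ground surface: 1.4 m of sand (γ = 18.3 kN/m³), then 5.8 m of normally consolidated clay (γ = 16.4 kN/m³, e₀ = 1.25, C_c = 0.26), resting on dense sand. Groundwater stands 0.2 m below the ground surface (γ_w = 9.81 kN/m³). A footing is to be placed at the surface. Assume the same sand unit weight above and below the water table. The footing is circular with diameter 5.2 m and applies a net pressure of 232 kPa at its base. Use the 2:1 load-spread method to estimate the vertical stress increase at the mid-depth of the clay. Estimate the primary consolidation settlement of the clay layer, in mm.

Mid-depth of clay below the ground surface: z = 1.4 + 5.8/2 = 4.3 m.
Total vertical stress at mid-clay: σ_v = 18.3×1.4 + 16.4×2.9 = 73.18 kPa.
Pore pressure: u = 9.81×(4.3 − 0.2) = 40.221 kPa.
Initial effective stress: σ'_0 = σ_v − u = 73.18 − 40.221 = 32.959 kPa.
Stress increase at mid-clay by the 2:1 spreading method:
Δσ ≈ qD²/(D+z)² = 232×5.2²/(5.2+4.3)² = 69.51 kPa
Final effective stress: σ'_f = σ'_0 + Δσ = 32.959 + 69.51 = 102.47 kPa.
Normally consolidated clay, so the full stress increment lies on the virgin compression line:
S_c = C_c·H/(1+e₀)·log₁₀(σ'_f/σ'_0) = 0.26×5.8/(1+1.25)×log₁₀(102.47/32.959)
    = 0.67022 × 0.49262 = 0.3302 m

S_c ≈ 330 mm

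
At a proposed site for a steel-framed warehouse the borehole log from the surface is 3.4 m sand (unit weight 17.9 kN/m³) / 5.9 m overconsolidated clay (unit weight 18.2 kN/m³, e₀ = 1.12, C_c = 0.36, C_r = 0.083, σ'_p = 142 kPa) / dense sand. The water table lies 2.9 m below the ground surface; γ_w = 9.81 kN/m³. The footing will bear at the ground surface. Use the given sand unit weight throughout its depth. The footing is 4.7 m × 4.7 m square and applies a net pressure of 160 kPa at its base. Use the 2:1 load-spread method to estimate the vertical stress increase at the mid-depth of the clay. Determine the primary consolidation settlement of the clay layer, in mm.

Mid-depth of clay below the ground surface: z = 3.4 + 5.9/2 = 6.35 m.
Total vertical stress at mid-clay: σ_v = 17.9×3.4 + 18.2×2.95 = 114.55 kPa.
Pore pressure: u = 9.81×(6.35 − 2.9) = 33.845 kPa.
Initial effective stress: σ'_0 = σ_v − u = 114.55 − 33.845 = 80.705 kPa.
Stress increase at mid-clay by the 2:1 spreading method:
Δσ = qBL/((B+z)(L+z)) = 160×4.7×4.7/((4.7+6.35)(4.7+6.35)) = 28.946 kPa
Final effective stress: σ'_f = 80.705 + 28.946 = 109.65 kPa.
σ'_f = 109.65 ≤ σ'_p = 142 kPa, so the clay remains overconsolidated and only the recompression index applies:
S_c = C_r·H/(1+e₀)·log₁₀(σ'_f/σ'_0) = 0.083×5.9/2.12×log₁₀(109.65/80.705)
    = 0.23099 × 0.13311 = 0.03075 m

S_c ≈ 30.7 mm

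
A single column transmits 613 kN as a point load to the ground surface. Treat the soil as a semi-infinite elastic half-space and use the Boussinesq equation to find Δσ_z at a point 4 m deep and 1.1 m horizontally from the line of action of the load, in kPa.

Boussinesq vertical stress below a point load on an elastic half-space:
Δσ_z = 3P/(2πz²) · [1 + (r/z)²]^(−5/2)
r/z = 1.1/4 = 0.275; [1+(r/z)²]^(−5/2) = 0.83339.
Δσ_z = 3×613/(2π×4²) × 0.83339 = 18.293 × 0.83339 = 15.25 kPa

Δσ_z ≈ 15.2 kPa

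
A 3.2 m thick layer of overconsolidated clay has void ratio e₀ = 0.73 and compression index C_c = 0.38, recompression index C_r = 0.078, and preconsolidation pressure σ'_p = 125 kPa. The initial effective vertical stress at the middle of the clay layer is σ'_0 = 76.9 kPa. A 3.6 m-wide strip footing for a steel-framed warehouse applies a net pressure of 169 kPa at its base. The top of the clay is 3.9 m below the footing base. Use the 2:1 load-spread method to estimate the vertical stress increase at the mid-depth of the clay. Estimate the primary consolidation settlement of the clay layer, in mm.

S_c ≈ 73.1 mm

Mid-depth of clay below the footing base: z = 3.9 + 3.2/2 = 5.5 m.
Stress increase at mid-clay by the 2:1 spreading method:
Δσ = qB/(B+z) = 169×3.6/(3.6+5.5) = 66.857 kPa
Final effective stress: σ'_f = 76.9 + 66.857 = 143.76 kPa.
σ'_f = 143.76 > σ'_p = 125 kPa, so the stress path crosses the preconsolidation pressure — recompression up to σ'_p, then virgin compression beyond:
S_c = H/(1+e₀)·[C_r·log₁₀(σ'_p/σ'_0) + C_c·log₁₀(σ'_f/σ'_p)]
    = 3.2/1.73 × [0.078×log₁₀(125/76.9) + 0.38×log₁₀(143.76/125)]
    = 1.8497 × [0.016457 + 0.023077] = 0.07313 m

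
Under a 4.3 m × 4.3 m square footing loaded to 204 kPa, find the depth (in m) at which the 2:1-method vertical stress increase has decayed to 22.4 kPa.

2:1 spreading — at depth z the loaded area has grown by z in each plan dimension:
qB²/(B+z)² = Δσ_z ⇒ z = B(√(q/Δσ_z) − 1) = 4.3×(√(204/22.4) − 1) = 8.677 m

z ≈ 8.68 m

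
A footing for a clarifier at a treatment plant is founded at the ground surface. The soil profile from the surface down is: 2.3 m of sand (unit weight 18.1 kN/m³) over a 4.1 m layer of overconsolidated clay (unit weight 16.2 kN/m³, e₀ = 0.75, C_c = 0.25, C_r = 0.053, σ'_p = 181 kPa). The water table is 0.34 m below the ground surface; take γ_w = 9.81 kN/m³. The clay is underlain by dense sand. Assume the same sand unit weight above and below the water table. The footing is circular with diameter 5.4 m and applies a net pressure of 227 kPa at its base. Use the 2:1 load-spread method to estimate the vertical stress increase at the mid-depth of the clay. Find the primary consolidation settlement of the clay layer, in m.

Mid-depth of clay below the ground surface: z = 2.3 + 4.1/2 = 4.35 m.
Total vertical stress at mid-clay: σ_v = 18.1×2.3 + 16.2×2.05 = 74.84 kPa.
Pore pressure: u = 9.81×(4.35 − 0.34) = 39.338 kPa.
Initial effective stress: σ'_0 = σ_v − u = 74.84 − 39.338 = 35.502 kPa.
Stress increase at mid-clay by the 2:1 spreading method:
Δσ ≈ qD²/(D+z)² = 227×5.4²/(5.4+4.35)² = 69.631 kPa
Final effective stress: σ'_f = 35.502 + 69.631 = 105.13 kPa.
σ'_f = 105.13 ≤ σ'_p = 181 kPa, so the clay remains overconsolidated and only the recompression index applies:
S_c = C_r·H/(1+e₀)·log₁₀(σ'_f/σ'_0) = 0.053×4.1/1.75×log₁₀(105.13/35.502)
    = 0.12417 × 0.47147 = 0.05854 m

S_c ≈ 0.0585 m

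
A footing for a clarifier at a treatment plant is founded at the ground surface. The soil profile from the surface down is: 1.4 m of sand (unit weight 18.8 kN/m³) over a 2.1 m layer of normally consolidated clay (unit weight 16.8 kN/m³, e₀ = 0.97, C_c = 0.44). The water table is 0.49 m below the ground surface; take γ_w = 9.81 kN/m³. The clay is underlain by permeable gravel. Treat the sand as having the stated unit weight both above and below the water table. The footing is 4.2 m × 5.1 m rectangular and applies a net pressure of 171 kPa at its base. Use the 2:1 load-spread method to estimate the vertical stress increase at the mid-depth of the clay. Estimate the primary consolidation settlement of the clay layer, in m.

S_c ≈ 0.28 m

Mid-depth of clay below the ground surface: z = 1.4 + 2.1/2 = 2.45 m.
Total vertical stress at mid-clay: σ_v = 18.8×1.4 + 16.8×1.05 = 43.96 kPa.
Pore pressure: u = 9.81×(2.45 − 0.49) = 19.228 kPa.
Initial effective stress: σ'_0 = σ_v − u = 43.96 − 19.228 = 24.732 kPa.
Stress increase at mid-clay by the 2:1 spreading method:
Δσ = qBL/((B+z)(L+z)) = 171×4.2×5.1/((4.2+2.45)(5.1+2.45)) = 72.954 kPa
Final effective stress: σ'_f = σ'_0 + Δσ = 24.732 + 72.954 = 97.686 kPa.
Normally consolidated clay, so the full stress increment lies on the virgin compression line:
S_c = C_c·H/(1+e₀)·log₁₀(σ'_f/σ'_0) = 0.44×2.1/(1+0.97)×log₁₀(97.686/24.732)
    = 0.46904 × 0.59657 = 0.2798 m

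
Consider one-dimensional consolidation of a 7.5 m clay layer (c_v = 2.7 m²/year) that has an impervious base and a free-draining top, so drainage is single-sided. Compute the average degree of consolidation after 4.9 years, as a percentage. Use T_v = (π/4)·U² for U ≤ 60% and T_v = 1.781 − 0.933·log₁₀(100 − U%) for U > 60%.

U ≈ 54.7 %

Drainage path length: H_d = H = 7.5 m (single drainage).
T_v = c_v·t/H_d² = 2.7×4.9/7.5² = 0.2352.
T_v = 0.2352 corresponds to the U ≤ 60% branch:
U = √(4T_v/π) = 0.5472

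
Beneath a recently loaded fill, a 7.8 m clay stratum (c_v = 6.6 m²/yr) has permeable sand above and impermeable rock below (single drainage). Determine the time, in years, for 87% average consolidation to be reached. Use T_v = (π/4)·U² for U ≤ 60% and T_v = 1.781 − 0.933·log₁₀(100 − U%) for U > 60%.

Drainage path length: H_d = H = 7.8 m (single drainage).
U > 60%: T_v = 1.781 − 0.933·log₁₀(100 − 87) = 0.74169.
t = T_v·H_d²/c_v = 0.74169×7.8²/6.6 = 6.837 years.

t ≈ 6.84 years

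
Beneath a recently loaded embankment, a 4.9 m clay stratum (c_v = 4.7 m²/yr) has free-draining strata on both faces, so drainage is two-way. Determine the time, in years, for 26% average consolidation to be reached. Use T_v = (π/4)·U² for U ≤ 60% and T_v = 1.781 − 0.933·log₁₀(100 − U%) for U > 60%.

t ≈ 0.0678 years

Drainage path length: H_d = H/2 = 2.45 m (double drainage).
U ≤ 60%: T_v = (π/4)·U² = (π/4)×0.26² = 0.053093.
t = T_v·H_d²/c_v = 0.053093×2.45²/4.7 = 0.06781 years.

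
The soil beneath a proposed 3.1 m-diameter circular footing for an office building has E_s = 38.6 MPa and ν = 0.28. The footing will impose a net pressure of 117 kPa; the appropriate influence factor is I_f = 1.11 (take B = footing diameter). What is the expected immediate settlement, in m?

Immediate (elastic) settlement: S_e = q·B·(1−ν²)/E_s · I_f.
E_s = 38.6 MPa = 38600 kPa.
S_e = 117 × 3.1 × (1 − 0.28²) / 38600 × 1.11
    = 117 × 3.1 × 0.9216 / 38600 × 1.11
    = 0.009612 m

S_e ≈ 0.00961 m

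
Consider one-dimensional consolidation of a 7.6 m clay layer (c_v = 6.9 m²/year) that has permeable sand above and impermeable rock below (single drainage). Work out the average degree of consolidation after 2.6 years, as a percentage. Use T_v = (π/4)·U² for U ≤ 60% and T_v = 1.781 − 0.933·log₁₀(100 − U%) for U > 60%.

U ≈ 62.3 %

Drainage path length: H_d = H = 7.6 m (single drainage).
T_v = c_v·t/H_d² = 6.9×2.6/7.6² = 0.3106.
T_v = 0.3106 corresponds to the U > 60% branch:
U = 1 − 10^((1.781 − T_v)/0.933)/100 = 0.6233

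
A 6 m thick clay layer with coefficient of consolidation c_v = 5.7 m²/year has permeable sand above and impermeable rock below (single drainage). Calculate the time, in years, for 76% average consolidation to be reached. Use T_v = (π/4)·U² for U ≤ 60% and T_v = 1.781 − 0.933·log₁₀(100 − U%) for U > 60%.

Drainage path length: H_d = H = 6 m (single drainage).
U > 60%: T_v = 1.781 − 0.933·log₁₀(100 − 76) = 0.49326.
t = T_v·H_d²/c_v = 0.49326×6²/5.7 = 3.115 years.

t ≈ 3.12 years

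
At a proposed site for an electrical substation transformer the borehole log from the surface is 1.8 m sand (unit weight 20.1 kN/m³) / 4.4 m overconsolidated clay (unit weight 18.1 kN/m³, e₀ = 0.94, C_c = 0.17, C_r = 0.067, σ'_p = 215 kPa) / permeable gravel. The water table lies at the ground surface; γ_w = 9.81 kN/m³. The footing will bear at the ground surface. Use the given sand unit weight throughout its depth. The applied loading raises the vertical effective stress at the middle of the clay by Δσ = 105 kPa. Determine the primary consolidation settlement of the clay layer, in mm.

Mid-depth of clay below the ground surface: z = 1.8 + 4.4/2 = 4 m.
Total vertical stress at mid-clay: σ_v = 20.1×1.8 + 18.1×2.2 = 76 kPa.
Pore pressure: u = 9.81×(4 − 0) = 39.24 kPa.
Initial effective stress: σ'_0 = σ_v − u = 76 − 39.24 = 36.76 kPa.
Final effective stress: σ'_f = 36.76 + 105 = 141.76 kPa.
σ'_f = 141.76 ≤ σ'_p = 215 kPa, so the clay remains overconsolidated and only the recompression index applies:
S_c = C_r·H/(1+e₀)·log₁₀(σ'_f/σ'_0) = 0.067×4.4/1.94×log₁₀(141.76/36.76)
    = 0.15196 × 0.58618 = 0.08907 m

S_c ≈ 89.1 mm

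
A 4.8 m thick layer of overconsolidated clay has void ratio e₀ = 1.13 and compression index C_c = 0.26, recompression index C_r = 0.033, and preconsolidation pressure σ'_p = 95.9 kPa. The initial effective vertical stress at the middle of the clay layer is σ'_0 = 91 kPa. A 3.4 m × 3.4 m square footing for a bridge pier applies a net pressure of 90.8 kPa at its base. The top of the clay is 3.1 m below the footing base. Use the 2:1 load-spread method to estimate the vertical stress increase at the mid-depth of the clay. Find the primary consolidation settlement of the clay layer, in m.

Mid-depth of clay below the footing base: z = 3.1 + 4.8/2 = 5.5 m.
Stress increase at mid-clay by the 2:1 spreading method:
Δσ = qBL/((B+z)(L+z)) = 90.8×3.4×3.4/((3.4+5.5)(3.4+5.5)) = 13.251 kPa
Final effective stress: σ'_f = 91 + 13.251 = 104.25 kPa.
σ'_f = 104.25 > σ'_p = 95.9 kPa, so the stress path crosses the preconsolidation pressure — recompression up to σ'_p, then virgin compression beyond:
S_c = H/(1+e₀)·[C_r·log₁₀(σ'_p/σ'_0) + C_c·log₁₀(σ'_f/σ'_p)]
    = 4.8/2.13 × [0.033×log₁₀(95.9/91) + 0.26×log₁₀(104.25/95.9)]
    = 2.2535 × [0.00075165 + 0.0094269] = 0.02294 m

S_c ≈ 0.0229 m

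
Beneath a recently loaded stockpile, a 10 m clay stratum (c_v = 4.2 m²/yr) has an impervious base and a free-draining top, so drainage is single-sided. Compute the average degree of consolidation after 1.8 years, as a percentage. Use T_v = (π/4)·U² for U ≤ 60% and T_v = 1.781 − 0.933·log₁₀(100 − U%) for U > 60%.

Drainage path length: H_d = H = 10 m (single drainage).
T_v = c_v·t/H_d² = 4.2×1.8/10² = 0.0756.
T_v = 0.0756 corresponds to the U ≤ 60% branch:
U = √(4T_v/π) = 0.3103

U ≈ 31 %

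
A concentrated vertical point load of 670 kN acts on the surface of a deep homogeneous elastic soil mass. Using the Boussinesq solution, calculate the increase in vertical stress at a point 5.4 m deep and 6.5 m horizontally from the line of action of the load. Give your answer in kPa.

Δσ_z ≈ 1.17 kPa

Boussinesq vertical stress below a point load on an elastic half-space:
Δσ_z = 3P/(2πz²) · [1 + (r/z)²]^(−5/2)
r/z = 6.5/5.4 = 1.2037; [1+(r/z)²]^(−5/2) = 0.10655.
Δσ_z = 3×670/(2π×5.4²) × 0.10655 = 10.971 × 0.10655 = 1.169 kPa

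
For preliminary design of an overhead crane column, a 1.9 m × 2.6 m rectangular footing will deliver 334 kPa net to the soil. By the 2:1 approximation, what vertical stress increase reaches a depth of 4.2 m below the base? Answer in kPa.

Δσ_z ≈ 39.8 kPa

By the 2:1 method the load spreads at 1 horizontal : 2 vertical, so at depth z the loaded area has grown by z in each plan dimension:
Δσ = qBL/((B+z)(L+z)) = 334×1.9×2.6/((1.9+4.2)(2.6+4.2)) = 39.777 kPa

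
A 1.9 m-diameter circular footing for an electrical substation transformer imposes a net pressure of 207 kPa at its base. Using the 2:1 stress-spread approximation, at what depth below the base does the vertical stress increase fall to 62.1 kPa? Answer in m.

z ≈ 1.57 m

2:1 spreading — at depth z the loaded area has grown by z in each plan dimension:
qD²/(D+z)² = Δσ_z ⇒ z = D(√(q/Δσ_z) − 1) = 1.9×(√(207/62.1) − 1) = 1.569 m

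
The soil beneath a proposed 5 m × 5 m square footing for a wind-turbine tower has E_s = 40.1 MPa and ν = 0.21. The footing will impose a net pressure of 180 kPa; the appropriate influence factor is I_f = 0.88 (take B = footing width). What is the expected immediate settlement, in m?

S_e ≈ 0.0189 m

Immediate (elastic) settlement: S_e = q·B·(1−ν²)/E_s · I_f.
E_s = 40.1 MPa = 40100 kPa.
S_e = 180 × 5 × (1 − 0.21²) / 40100 × 0.88
    = 180 × 5 × 0.9559 / 40100 × 0.88
    = 0.01888 m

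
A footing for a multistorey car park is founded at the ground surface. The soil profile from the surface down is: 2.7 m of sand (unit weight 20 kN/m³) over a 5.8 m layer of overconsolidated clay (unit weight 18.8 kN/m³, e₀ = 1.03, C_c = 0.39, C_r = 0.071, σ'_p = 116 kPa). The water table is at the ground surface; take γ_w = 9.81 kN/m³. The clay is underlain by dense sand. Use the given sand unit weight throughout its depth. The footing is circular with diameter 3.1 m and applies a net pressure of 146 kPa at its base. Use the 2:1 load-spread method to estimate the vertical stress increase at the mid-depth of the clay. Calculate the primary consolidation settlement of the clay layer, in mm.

S_c ≈ 26.2 mm

Mid-depth of clay below the ground surface: z = 2.7 + 5.8/2 = 5.6 m.
Total vertical stress at mid-clay: σ_v = 20×2.7 + 18.8×2.9 = 108.52 kPa.
Pore pressure: u = 9.81×(5.6 − 0) = 54.936 kPa.
Initial effective stress: σ'_0 = σ_v − u = 108.52 − 54.936 = 53.584 kPa.
Stress increase at mid-clay by the 2:1 spreading method:
Δσ ≈ qD²/(D+z)² = 146×3.1²/(3.1+5.6)² = 18.537 kPa
Final effective stress: σ'_f = 53.584 + 18.537 = 72.121 kPa.
σ'_f = 72.121 ≤ σ'_p = 116 kPa, so the clay remains overconsolidated and only the recompression index applies:
S_c = C_r·H/(1+e₀)·log₁₀(σ'_f/σ'_0) = 0.071×5.8/2.03×log₁₀(72.121/53.584)
    = 0.20285 × 0.12903 = 0.02617 m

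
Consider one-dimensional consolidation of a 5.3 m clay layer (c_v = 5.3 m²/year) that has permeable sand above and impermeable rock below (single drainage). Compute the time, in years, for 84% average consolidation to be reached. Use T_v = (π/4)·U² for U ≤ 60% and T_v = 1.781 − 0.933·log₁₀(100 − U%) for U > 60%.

Drainage path length: H_d = H = 5.3 m (single drainage).
U > 60%: T_v = 1.781 − 0.933·log₁₀(100 − 84) = 0.65756.
t = T_v·H_d²/c_v = 0.65756×5.3²/5.3 = 3.485 years.

t ≈ 3.49 years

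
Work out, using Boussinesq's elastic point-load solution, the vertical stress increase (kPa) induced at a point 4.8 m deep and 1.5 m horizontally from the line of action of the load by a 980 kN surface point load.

Δσ_z ≈ 16.1 kPa

Boussinesq vertical stress below a point load on an elastic half-space:
Δσ_z = 3P/(2πz²) · [1 + (r/z)²]^(−5/2)
r/z = 1.5/4.8 = 0.3125; [1+(r/z)²]^(−5/2) = 0.7922.
Δσ_z = 3×980/(2π×4.8²) × 0.7922 = 20.309 × 0.7922 = 16.09 kPa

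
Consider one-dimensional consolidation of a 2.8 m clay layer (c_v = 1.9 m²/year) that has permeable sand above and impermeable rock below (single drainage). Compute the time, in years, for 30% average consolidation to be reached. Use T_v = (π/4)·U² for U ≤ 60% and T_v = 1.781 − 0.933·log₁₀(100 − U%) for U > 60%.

Drainage path length: H_d = H = 2.8 m (single drainage).
U ≤ 60%: T_v = (π/4)·U² = (π/4)×0.3² = 0.070686.
t = T_v·H_d²/c_v = 0.070686×2.8²/1.9 = 0.2917 years.

t ≈ 0.292 years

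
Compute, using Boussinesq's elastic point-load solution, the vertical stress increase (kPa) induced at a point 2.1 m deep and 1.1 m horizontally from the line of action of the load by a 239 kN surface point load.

Δσ_z ≈ 14.1 kPa

Boussinesq vertical stress below a point load on an elastic half-space:
Δσ_z = 3P/(2πz²) · [1 + (r/z)²]^(−5/2)
r/z = 1.1/2.1 = 0.52381; [1+(r/z)²]^(−5/2) = 0.54545.
Δσ_z = 3×239/(2π×2.1²) × 0.54545 = 25.876 × 0.54545 = 14.11 kPa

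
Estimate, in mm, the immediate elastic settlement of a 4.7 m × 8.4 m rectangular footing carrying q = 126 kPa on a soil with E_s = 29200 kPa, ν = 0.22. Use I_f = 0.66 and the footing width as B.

Immediate (elastic) settlement: S_e = q·B·(1−ν²)/E_s · I_f.
S_e = 126 × 4.7 × (1 − 0.22²) / 29200 × 0.66
    = 126 × 4.7 × 0.9516 / 29200 × 0.66
    = 0.01274 m = 12.74 mm

S_e ≈ 12.7 mm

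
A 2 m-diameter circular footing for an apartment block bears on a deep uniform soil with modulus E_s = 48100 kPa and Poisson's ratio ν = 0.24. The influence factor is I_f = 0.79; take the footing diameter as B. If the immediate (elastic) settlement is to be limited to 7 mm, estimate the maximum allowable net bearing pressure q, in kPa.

S_e = q·B·(1−ν²)/E_s · I_f  ⇒  q = S_e·E_s / (B·(1−ν²)·I_f).
q = 0.007 × 48100 / (2 × 0.9424 × 0.79) = 226.1 kPa

q ≈ 226 kPa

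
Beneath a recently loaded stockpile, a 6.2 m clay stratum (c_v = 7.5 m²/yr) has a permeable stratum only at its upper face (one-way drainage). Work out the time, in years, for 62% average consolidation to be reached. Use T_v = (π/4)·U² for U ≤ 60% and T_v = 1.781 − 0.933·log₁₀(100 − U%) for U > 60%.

t ≈ 1.57 years

Drainage path length: H_d = H = 6.2 m (single drainage).
U > 60%: T_v = 1.781 − 0.933·log₁₀(100 − 62) = 0.30706.
t = T_v·H_d²/c_v = 0.30706×6.2²/7.5 = 1.574 years.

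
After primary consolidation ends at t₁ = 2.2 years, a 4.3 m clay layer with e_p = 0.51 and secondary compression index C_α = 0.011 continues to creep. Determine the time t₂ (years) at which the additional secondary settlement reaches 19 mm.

S_s = C_α·H/(1+e_p)·log₁₀(t₂/t₁) ⇒ log₁₀(t₂/t₁) = S_s·(1+e_p)/(C_α·H).
log₁₀(t₂/t₁) = 0.019 × (1+0.51) / (0.011×4.3) = 0.6066
t₂ = t₁ × 10^0.6066 = 2.2 × 4.042 = 8.892 years

t₂ ≈ 8.89 years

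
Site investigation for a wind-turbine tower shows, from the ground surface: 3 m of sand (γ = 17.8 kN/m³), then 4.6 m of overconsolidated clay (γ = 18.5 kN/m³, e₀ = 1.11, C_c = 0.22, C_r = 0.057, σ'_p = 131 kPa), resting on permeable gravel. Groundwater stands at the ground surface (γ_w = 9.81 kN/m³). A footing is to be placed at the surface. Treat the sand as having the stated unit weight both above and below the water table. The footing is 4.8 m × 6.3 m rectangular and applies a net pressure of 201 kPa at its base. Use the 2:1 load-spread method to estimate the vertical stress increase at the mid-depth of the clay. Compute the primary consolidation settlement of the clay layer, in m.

Mid-depth of clay below the ground surface: z = 3 + 4.6/2 = 5.3 m.
Total vertical stress at mid-clay: σ_v = 17.8×3 + 18.5×2.3 = 95.95 kPa.
Pore pressure: u = 9.81×(5.3 − 0) = 51.993 kPa.
Initial effective stress: σ'_0 = σ_v − u = 95.95 − 51.993 = 43.957 kPa.
Stress increase at mid-clay by the 2:1 spreading method:
Δσ = qBL/((B+z)(L+z)) = 201×4.8×6.3/((4.8+5.3)(6.3+5.3)) = 51.88 kPa
Final effective stress: σ'_f = 43.957 + 51.88 = 95.837 kPa.
σ'_f = 95.837 ≤ σ'_p = 131 kPa, so the clay remains overconsolidated and only the recompression index applies:
S_c = C_r·H/(1+e₀)·log₁₀(σ'_f/σ'_0) = 0.057×4.6/2.11×log₁₀(95.837/43.957)
    = 0.12427 × 0.33851 = 0.04207 m

S_c ≈ 0.0421 m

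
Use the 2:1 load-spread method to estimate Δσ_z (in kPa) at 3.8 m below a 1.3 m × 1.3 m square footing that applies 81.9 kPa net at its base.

By the 2:1 method the load spreads at 1 horizontal : 2 vertical, so at depth z the loaded area has grown by z in each plan dimension:
Δσ = qBL/((B+z)(L+z)) = 81.9×1.3×1.3/((1.3+3.8)(1.3+3.8)) = 5.3215 kPa

Δσ_z ≈ 5.32 kPa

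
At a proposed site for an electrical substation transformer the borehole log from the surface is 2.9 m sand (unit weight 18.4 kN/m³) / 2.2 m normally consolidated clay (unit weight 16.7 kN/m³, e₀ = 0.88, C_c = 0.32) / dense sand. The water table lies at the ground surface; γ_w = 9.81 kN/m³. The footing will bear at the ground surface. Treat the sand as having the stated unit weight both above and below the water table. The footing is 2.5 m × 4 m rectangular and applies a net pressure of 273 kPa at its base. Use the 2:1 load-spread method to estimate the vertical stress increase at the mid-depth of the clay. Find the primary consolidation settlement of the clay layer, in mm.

Mid-depth of clay below the ground surface: z = 2.9 + 2.2/2 = 4 m.
Total vertical stress at mid-clay: σ_v = 18.4×2.9 + 16.7×1.1 = 71.73 kPa.
Pore pressure: u = 9.81×(4 − 0) = 39.24 kPa.
Initial effective stress: σ'_0 = σ_v − u = 71.73 − 39.24 = 32.49 kPa.
Stress increase at mid-clay by the 2:1 spreading method:
Δσ = qBL/((B+z)(L+z)) = 273×2.5×4/((2.5+4)(4+4)) = 52.5 kPa
Final effective stress: σ'_f = σ'_0 + Δσ = 32.49 + 52.5 = 84.99 kPa.
Normally consolidated clay, so the full stress increment lies on the virgin compression line:
S_c = C_c·H/(1+e₀)·log₁₀(σ'_f/σ'_0) = 0.32×2.2/(1+0.88)×log₁₀(84.99/32.49)
    = 0.37447 × 0.41762 = 0.1564 m

S_c ≈ 156 mm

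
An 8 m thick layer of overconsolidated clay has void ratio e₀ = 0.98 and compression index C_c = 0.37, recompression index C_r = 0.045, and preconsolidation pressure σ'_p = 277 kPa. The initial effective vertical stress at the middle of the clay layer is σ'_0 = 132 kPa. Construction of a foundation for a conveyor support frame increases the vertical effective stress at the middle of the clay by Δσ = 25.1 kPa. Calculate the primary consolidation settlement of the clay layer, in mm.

Final effective stress: σ'_f = 132 + 25.1 = 157.1 kPa.
σ'_f = 157.1 ≤ σ'_p = 277 kPa, so the clay remains overconsolidated and only the recompression index applies:
S_c = C_r·H/(1+e₀)·log₁₀(σ'_f/σ'_0) = 0.045×8/1.98×log₁₀(157.1/132)
    = 0.18182 × 0.075602 = 0.01375 m

S_c ≈ 13.7 mm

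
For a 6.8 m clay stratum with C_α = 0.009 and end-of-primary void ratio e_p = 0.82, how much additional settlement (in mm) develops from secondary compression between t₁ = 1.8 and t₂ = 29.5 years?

S_s ≈ 40.8 mm

Secondary compression: S_s = C_α·H/(1+e_p)·log₁₀(t₂/t₁)
S_s = 0.009×6.8/(1+0.82)×log₁₀(29.5/1.8)
    = 0.03363 × 1.215 = 0.04084 m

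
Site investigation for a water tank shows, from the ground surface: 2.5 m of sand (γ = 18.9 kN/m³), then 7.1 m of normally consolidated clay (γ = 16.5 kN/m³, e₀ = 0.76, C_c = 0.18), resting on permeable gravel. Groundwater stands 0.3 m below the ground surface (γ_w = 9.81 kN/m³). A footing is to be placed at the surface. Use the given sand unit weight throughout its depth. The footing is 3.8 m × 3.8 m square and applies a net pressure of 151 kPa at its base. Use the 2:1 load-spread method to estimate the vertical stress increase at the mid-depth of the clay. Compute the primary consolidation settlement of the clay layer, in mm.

S_c ≈ 118 mm

Mid-depth of clay below the ground surface: z = 2.5 + 7.1/2 = 6.05 m.
Total vertical stress at mid-clay: σ_v = 18.9×2.5 + 16.5×3.55 = 105.82 kPa.
Pore pressure: u = 9.81×(6.05 − 0.3) = 56.408 kPa.
Initial effective stress: σ'_0 = σ_v − u = 105.82 − 56.408 = 49.412 kPa.
Stress increase at mid-clay by the 2:1 spreading method:
Δσ = qBL/((B+z)(L+z)) = 151×3.8×3.8/((3.8+6.05)(3.8+6.05)) = 22.474 kPa
Final effective stress: σ'_f = σ'_0 + Δσ = 49.412 + 22.474 = 71.886 kPa.
Normally consolidated clay, so the full stress increment lies on the virgin compression line:
S_c = C_c·H/(1+e₀)·log₁₀(σ'_f/σ'_0) = 0.18×7.1/(1+0.76)×log₁₀(71.886/49.412)
    = 0.72614 × 0.16281 = 0.1182 m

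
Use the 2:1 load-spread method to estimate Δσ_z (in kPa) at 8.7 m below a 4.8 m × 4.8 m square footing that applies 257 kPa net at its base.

By the 2:1 method the load spreads at 1 horizontal : 2 vertical, so at depth z the loaded area has grown by z in each plan dimension:
Δσ = qBL/((B+z)(L+z)) = 257×4.8×4.8/((4.8+8.7)(4.8+8.7)) = 32.49 kPa

Δσ_z ≈ 32.5 kPa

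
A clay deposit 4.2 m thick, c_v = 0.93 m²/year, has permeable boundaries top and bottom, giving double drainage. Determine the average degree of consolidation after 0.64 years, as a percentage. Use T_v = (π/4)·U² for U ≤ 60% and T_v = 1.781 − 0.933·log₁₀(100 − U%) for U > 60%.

U ≈ 41.5 %

Drainage path length: H_d = H/2 = 2.1 m (double drainage).
T_v = c_v·t/H_d² = 0.93×0.64/2.1² = 0.13497.
T_v = 0.13497 corresponds to the U ≤ 60% branch:
U = √(4T_v/π) = 0.4145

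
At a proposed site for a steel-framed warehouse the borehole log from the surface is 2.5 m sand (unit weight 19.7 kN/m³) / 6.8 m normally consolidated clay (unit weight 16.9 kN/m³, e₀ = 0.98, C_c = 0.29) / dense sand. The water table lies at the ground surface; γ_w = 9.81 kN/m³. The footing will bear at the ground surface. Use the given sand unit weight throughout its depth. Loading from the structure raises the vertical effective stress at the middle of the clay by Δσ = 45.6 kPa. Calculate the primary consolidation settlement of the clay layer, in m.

Mid-depth of clay below the ground surface: z = 2.5 + 6.8/2 = 5.9 m.
Total vertical stress at mid-clay: σ_v = 19.7×2.5 + 16.9×3.4 = 106.71 kPa.
Pore pressure: u = 9.81×(5.9 − 0) = 57.879 kPa.
Initial effective stress: σ'_0 = σ_v − u = 106.71 − 57.879 = 48.831 kPa.
Final effective stress: σ'_f = σ'_0 + Δσ = 48.831 + 45.6 = 94.431 kPa.
Normally consolidated clay, so the full stress increment lies on the virgin compression line:
S_c = C_c·H/(1+e₀)·log₁₀(σ'_f/σ'_0) = 0.29×6.8/(1+0.98)×log₁₀(94.431/48.831)
    = 0.99596 × 0.28642 = 0.2853 m

S_c ≈ 0.285 m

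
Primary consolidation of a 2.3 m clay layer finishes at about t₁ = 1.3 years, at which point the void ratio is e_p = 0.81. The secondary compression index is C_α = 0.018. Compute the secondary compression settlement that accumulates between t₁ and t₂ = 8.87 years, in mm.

S_s ≈ 19.1 mm

Secondary compression: S_s = C_α·H/(1+e_p)·log₁₀(t₂/t₁)
S_s = 0.018×2.3/(1+0.81)×log₁₀(8.87/1.3)
    = 0.02287 × 0.834 = 0.01908 m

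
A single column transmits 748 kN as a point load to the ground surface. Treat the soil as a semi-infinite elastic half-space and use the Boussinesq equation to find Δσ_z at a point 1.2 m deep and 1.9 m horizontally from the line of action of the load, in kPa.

Δσ_z ≈ 10.8 kPa

Boussinesq vertical stress below a point load on an elastic half-space:
Δσ_z = 3P/(2πz²) · [1 + (r/z)²]^(−5/2)
r/z = 1.9/1.2 = 1.5833; [1+(r/z)²]^(−5/2) = 0.043419.
Δσ_z = 3×748/(2π×1.2²) × 0.043419 = 248.02 × 0.043419 = 10.77 kPa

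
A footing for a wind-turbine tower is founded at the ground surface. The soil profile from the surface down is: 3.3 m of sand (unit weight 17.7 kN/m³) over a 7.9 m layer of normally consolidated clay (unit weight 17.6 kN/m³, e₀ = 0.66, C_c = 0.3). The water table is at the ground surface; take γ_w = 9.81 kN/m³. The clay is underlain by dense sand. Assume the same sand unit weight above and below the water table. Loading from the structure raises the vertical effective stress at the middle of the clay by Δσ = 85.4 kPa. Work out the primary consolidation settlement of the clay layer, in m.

S_c ≈ 0.569 m

Mid-depth of clay below the ground surface: z = 3.3 + 7.9/2 = 7.25 m.
Total vertical stress at mid-clay: σ_v = 17.7×3.3 + 17.6×3.95 = 127.93 kPa.
Pore pressure: u = 9.81×(7.25 − 0) = 71.123 kPa.
Initial effective stress: σ'_0 = σ_v − u = 127.93 − 71.123 = 56.807 kPa.
Final effective stress: σ'_f = σ'_0 + Δσ = 56.807 + 85.4 = 142.21 kPa.
Normally consolidated clay, so the full stress increment lies on the virgin compression line:
S_c = C_c·H/(1+e₀)·log₁₀(σ'_f/σ'_0) = 0.3×7.9/(1+0.66)×log₁₀(142.21/56.807)
    = 1.4277 × 0.39853 = 0.569 m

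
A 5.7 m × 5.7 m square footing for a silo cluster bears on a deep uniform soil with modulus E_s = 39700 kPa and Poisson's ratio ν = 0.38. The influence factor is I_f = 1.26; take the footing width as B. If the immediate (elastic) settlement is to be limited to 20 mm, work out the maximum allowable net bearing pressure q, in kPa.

q ≈ 129 kPa

S_e = q·B·(1−ν²)/E_s · I_f  ⇒  q = S_e·E_s / (B·(1−ν²)·I_f).
q = 0.02 × 39700 / (5.7 × 0.8556 × 1.26) = 129.2 kPa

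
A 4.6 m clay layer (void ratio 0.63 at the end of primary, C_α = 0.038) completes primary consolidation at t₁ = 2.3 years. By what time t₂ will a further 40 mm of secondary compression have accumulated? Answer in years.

t₂ ≈ 5.43 years

S_s = C_α·H/(1+e_p)·log₁₀(t₂/t₁) ⇒ log₁₀(t₂/t₁) = S_s·(1+e_p)/(C_α·H).
log₁₀(t₂/t₁) = 0.04 × (1+0.63) / (0.038×4.6) = 0.373
t₂ = t₁ × 10^0.373 = 2.3 × 2.36 = 5.429 years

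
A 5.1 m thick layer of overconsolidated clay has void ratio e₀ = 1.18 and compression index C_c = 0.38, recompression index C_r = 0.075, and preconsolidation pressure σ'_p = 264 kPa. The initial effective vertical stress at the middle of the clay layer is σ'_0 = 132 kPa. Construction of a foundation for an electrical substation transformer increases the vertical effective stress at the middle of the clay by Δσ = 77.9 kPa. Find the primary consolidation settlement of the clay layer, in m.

S_c ≈ 0.0353 m

Final effective stress: σ'_f = 132 + 77.9 = 209.9 kPa.
σ'_f = 209.9 ≤ σ'_p = 264 kPa, so the clay remains overconsolidated and only the recompression index applies:
S_c = C_r·H/(1+e₀)·log₁₀(σ'_f/σ'_0) = 0.075×5.1/2.18×log₁₀(209.9/132)
    = 0.17545 × 0.20144 = 0.03534 m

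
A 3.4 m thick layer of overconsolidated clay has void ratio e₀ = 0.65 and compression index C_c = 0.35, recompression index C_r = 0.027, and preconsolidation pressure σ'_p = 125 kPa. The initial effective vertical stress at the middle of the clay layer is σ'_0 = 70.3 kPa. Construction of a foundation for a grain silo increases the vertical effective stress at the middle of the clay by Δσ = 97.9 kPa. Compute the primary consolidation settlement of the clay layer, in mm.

S_c ≈ 107 mm

Final effective stress: σ'_f = 70.3 + 97.9 = 168.2 kPa.
σ'_f = 168.2 > σ'_p = 125 kPa, so the stress path crosses the preconsolidation pressure — recompression up to σ'_p, then virgin compression beyond:
S_c = H/(1+e₀)·[C_r·log₁₀(σ'_p/σ'_0) + C_c·log₁₀(σ'_f/σ'_p)]
    = 3.4/1.65 × [0.027×log₁₀(125/70.3) + 0.35×log₁₀(168.2/125)]
    = 2.0606 × [0.0067488 + 0.045121] = 0.1069 m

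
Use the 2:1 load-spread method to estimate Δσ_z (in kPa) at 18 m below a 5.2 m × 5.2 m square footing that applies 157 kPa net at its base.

By the 2:1 method the load spreads at 1 horizontal : 2 vertical, so at depth z the loaded area has grown by z in each plan dimension:
Δσ = qBL/((B+z)(L+z)) = 157×5.2×5.2/((5.2+18)(5.2+18)) = 7.8873 kPa

Δσ_z ≈ 7.89 kPa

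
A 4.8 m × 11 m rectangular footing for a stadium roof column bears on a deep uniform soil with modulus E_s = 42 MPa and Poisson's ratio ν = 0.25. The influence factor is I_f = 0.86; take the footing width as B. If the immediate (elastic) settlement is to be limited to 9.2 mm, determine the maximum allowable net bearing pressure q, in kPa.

E_s = 42 MPa = 42000 kPa.
S_e = q·B·(1−ν²)/E_s · I_f  ⇒  q = S_e·E_s / (B·(1−ν²)·I_f).
q = 0.0092 × 42000 / (4.8 × 0.9375 × 0.86) = 99.84 kPa

q ≈ 99.8 kPa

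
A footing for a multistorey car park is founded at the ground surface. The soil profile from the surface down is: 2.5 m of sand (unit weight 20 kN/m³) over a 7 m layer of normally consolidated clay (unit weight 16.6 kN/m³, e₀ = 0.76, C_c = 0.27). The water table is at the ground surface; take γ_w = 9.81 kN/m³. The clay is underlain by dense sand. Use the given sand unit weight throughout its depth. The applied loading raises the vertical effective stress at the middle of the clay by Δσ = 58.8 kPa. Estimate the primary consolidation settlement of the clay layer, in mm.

Mid-depth of clay below the ground surface: z = 2.5 + 7/2 = 6 m.
Total vertical stress at mid-clay: σ_v = 20×2.5 + 16.6×3.5 = 108.1 kPa.
Pore pressure: u = 9.81×(6 − 0) = 58.86 kPa.
Initial effective stress: σ'_0 = σ_v − u = 108.1 − 58.86 = 49.24 kPa.
Final effective stress: σ'_f = σ'_0 + Δσ = 49.24 + 58.8 = 108.04 kPa.
Normally consolidated clay, so the full stress increment lies on the virgin compression line:
S_c = C_c·H/(1+e₀)·log₁₀(σ'_f/σ'_0) = 0.27×7/(1+0.76)×log₁₀(108.04/49.24)
    = 1.0739 × 0.34127 = 0.3665 m

S_c ≈ 366 mm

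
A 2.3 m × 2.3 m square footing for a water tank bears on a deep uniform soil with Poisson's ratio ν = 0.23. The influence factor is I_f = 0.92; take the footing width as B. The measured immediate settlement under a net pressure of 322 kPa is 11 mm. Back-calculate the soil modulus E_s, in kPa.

E_s ≈ 58700 kPa

S_e = q·B·(1−ν²)/E_s · I_f  ⇒  E_s = q·B·(1−ν²)·I_f / S_e.
E_s = 322 × 2.3 × 0.9471 × 0.92 / 0.011 = 58660 kPa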